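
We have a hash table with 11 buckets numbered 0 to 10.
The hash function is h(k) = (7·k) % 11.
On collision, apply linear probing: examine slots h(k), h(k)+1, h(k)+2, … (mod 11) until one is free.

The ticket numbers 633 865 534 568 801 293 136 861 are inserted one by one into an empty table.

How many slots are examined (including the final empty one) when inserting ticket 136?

6

633 hashes to 9; slot 9 is free -> place at 9.
865 hashes to 5; slot 5 is free -> place at 5.
534 hashes to 9; 9 taken -> place at 10.
568 hashes to 5; 5 taken -> place at 6.
801 hashes to 8; slot 8 is free -> place at 8.
293 hashes to 5; 5,6 taken -> place at 7.
136 hashes to 6; 6,7,8,9,10 taken -> place at 0.
861 hashes to 10; 10,0 taken -> place at 1.
Table: [136, 861, ∅, ∅, ∅, 865, 568, 293, 801, 633, 534]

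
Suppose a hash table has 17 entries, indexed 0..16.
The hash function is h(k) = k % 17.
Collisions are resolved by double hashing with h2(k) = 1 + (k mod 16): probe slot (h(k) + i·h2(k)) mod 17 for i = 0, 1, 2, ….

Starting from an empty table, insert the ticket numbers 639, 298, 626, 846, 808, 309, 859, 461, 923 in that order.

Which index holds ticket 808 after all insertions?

1

639: h=10 => slot 10
298: h=9 => slot 9
626: h=14 => slot 14
846: h=13 => slot 13
808: h=9, h2=9, probe 9,1 => slot 1
309: h=3 => slot 3
859: h=9, h2=12, probe 9,4 => slot 4
461: h=2 => slot 2
923: h=5 => slot 5
Table: [., 808, 461, 309, 859, 923, ., ., ., 298, 639, ., ., 846, 626, ., .]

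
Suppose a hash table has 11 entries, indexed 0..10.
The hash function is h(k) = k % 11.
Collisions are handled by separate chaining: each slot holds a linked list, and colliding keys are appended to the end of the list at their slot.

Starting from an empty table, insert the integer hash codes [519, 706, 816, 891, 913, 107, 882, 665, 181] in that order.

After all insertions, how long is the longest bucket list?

Insert 519: h=2, bucket 2 empty → new chain.
Insert 706: h=2, bucket 2 nonempty → append to chain.
Insert 816: h=2, bucket 2 nonempty → append to chain.
Insert 891: h=0, bucket 0 empty → new chain.
Insert 913: h=0, bucket 0 nonempty → append to chain.
Insert 107: h=8, bucket 8 empty → new chain.
Insert 882: h=2, bucket 2 nonempty → append to chain.
Insert 665: h=5, bucket 5 empty → new chain.
Insert 181: h=5, bucket 5 nonempty → append to chain.
Final buckets:
0: 891 -> 913
1: -
2: 519 -> 706 -> 816 -> 882
3: -
4: -
5: 665 -> 181
6: -
7: -
8: 107
9: -
10: -

4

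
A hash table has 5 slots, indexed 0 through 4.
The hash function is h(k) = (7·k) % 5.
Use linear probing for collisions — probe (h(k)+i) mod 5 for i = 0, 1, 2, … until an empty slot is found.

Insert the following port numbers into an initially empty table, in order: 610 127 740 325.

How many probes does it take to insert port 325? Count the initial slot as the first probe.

Insert 610: h=0, slot 0 empty => index 0.
Insert 127: h=4, slot 4 empty => index 4.
Insert 740: h=0, slot 0 occupied => index 1.
Insert 325: h=0, slots 0,1 occupied => index 2.
Table: [610, 740, 325, _, 127]

3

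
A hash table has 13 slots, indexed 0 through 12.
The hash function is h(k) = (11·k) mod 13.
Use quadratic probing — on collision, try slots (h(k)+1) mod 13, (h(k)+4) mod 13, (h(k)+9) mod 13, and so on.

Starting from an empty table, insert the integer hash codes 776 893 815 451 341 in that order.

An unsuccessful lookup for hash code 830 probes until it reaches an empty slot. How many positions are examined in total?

2

Insert 776: h=8, slot 8 empty → index 8.
Insert 893: h=8, slot 8 occupied → index 9.
Insert 815: h=8, slots 8,9 occupied → index 12.
Insert 451: h=8, slots 8,9,12 occupied → index 4.
Insert 341: h=7, slot 7 empty → index 7.
Table: [_, _, _, _, 451, _, _, 341, 776, 893, _, _, 815]
Lookup 830: h=4, probe 4,5 → slot 5 empty, not found.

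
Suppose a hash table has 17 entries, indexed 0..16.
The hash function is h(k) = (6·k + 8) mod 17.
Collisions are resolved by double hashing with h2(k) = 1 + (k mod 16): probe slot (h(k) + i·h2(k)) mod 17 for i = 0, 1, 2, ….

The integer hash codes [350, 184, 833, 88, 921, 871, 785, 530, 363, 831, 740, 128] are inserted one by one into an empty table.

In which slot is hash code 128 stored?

14

350: h=0 -> slot 0
184: h=7 -> slot 7
833: h=8 -> slot 8
88: h=9 -> slot 9
921: h=9, h2=10, probe 9,2 -> slot 2
871: h=15 -> slot 15
785: h=9, h2=2, probe 9,11 -> slot 11
530: h=9, h2=3, probe 9,12 -> slot 12
363: h=10 -> slot 10
831: h=13 -> slot 13
740: h=11, h2=5, probe 11,16 -> slot 16
128: h=11, h2=1, probe 11,12,13,14 -> slot 14
Table: [350, ., 921, ., ., ., ., 184, 833, 88, 363, 785, 530, 831, 128, 871, 740]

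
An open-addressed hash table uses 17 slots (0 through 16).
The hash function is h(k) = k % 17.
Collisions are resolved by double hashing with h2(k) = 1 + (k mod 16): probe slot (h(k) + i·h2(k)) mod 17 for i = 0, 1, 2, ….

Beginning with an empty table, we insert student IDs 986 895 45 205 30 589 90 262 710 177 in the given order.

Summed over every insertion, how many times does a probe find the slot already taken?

986: h=0 -> slot 0
895: h=11 -> slot 11
45: h=11, h2=14, probe 11,8 -> slot 8
205: h=1 -> slot 1
30: h=13 -> slot 13
589: h=11, h2=14, probe 11,8,5 -> slot 5
90: h=5, h2=11, probe 5,16 -> slot 16
262: h=7 -> slot 7
710: h=13, h2=7, probe 13,3 -> slot 3
177: h=7, h2=2, probe 7,9 -> slot 9
Table: [986, 205, ., 710, ., 589, ., 262, 45, 177, ., 895, ., 30, ., ., 90]

6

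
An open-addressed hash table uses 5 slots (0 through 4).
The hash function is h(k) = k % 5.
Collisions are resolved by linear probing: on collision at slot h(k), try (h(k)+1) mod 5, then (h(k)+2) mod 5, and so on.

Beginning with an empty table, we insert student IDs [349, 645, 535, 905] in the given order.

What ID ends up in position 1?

349 hashes to 4; slot 4 is free → place at 4.
645 hashes to 0; slot 0 is free → place at 0.
535 hashes to 0; 0 taken → place at 1.
905 hashes to 0; 0,1 taken → place at 2.
Table: [645, 535, 905, ., 349]

535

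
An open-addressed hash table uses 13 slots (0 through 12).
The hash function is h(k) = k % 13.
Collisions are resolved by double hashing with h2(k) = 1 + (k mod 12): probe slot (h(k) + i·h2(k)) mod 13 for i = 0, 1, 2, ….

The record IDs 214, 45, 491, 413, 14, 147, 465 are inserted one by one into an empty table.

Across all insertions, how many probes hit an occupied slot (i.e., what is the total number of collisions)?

214: h=6 → slot 6
45: h=6, h2=10, probe 6,3 → slot 3
491: h=10 → slot 10
413: h=10, h2=6, probe 10,3,9 → slot 9
14: h=1 → slot 1
147: h=4 → slot 4
465: h=10, h2=10, probe 10,7 → slot 7
Table: [∅, 14, ∅, 45, 147, ∅, 214, 465, ∅, 413, 491, ∅, ∅]

4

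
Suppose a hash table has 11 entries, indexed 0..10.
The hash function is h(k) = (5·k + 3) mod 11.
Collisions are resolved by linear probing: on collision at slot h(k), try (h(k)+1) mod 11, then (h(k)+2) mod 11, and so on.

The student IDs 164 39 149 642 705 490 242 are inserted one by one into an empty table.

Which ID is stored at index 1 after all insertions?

164: h=9 => slot 9
39: h=0 => slot 0
149: h=0, probe 0,1 => slot 1
642: h=1, probe 1,2 => slot 2
705: h=8 => slot 8
490: h=0, probe 0,1,2,3 => slot 3
242: h=3, probe 3,4 => slot 4
Table: [39, 149, 642, 490, 242, _, _, _, 705, 164, _]

149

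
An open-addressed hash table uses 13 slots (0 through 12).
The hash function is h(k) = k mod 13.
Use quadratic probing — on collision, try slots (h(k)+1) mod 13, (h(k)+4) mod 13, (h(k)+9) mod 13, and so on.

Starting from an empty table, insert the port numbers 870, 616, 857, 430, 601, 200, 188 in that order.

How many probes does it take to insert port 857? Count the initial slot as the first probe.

2

Insert 870: h=12, slot 12 empty -> index 12.
Insert 616: h=5, slot 5 empty -> index 5.
Insert 857: h=12, slot 12 occupied -> index 0.
Insert 430: h=1, slot 1 empty -> index 1.
Insert 601: h=3, slot 3 empty -> index 3.
Insert 200: h=5, slot 5 occupied -> index 6.
Insert 188: h=6, slot 6 occupied -> index 7.
Table: [857, 430, -, 601, -, 616, 200, 188, -, -, -, -, 870]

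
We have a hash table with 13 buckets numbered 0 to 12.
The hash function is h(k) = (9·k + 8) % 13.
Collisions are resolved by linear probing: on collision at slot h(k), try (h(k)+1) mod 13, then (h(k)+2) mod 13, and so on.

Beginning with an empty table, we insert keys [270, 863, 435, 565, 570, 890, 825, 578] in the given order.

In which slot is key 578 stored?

2

270 hashes to 7; slot 7 is free → place at 7.
863 hashes to 1; slot 1 is free → place at 1.
435 hashes to 10; slot 10 is free → place at 10.
565 hashes to 10; 10 taken → place at 11.
570 hashes to 3; slot 3 is free → place at 3.
890 hashes to 10; 10,11 taken → place at 12.
825 hashes to 10; 10,11,12 taken → place at 0.
578 hashes to 10; 10,11,12,0,1 taken → place at 2.
Table: [825, 863, 578, 570, ∅, ∅, ∅, 270, ∅, ∅, 435, 565, 890]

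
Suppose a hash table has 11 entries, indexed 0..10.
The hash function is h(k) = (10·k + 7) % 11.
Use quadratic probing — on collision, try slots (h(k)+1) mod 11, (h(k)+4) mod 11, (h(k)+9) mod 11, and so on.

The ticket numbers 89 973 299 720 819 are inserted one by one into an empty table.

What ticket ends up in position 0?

819

Insert 89: h=6, slot 6 empty -> index 6.
Insert 973: h=2, slot 2 empty -> index 2.
Insert 299: h=5, slot 5 empty -> index 5.
Insert 720: h=2, slot 2 occupied -> index 3.
Insert 819: h=2, slots 2,3,6 occupied -> index 0.
Table: [819, —, 973, 720, —, 299, 89, —, —, —, —]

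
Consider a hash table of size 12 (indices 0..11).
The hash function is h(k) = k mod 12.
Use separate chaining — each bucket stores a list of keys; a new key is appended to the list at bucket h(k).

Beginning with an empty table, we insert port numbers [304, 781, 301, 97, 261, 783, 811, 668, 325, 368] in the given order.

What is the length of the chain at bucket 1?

Insert 304: h=4, bucket 4 empty -> new chain.
Insert 781: h=1, bucket 1 empty -> new chain.
Insert 301: h=1, bucket 1 nonempty -> append to chain.
Insert 97: h=1, bucket 1 nonempty -> append to chain.
Insert 261: h=9, bucket 9 empty -> new chain.
Insert 783: h=3, bucket 3 empty -> new chain.
Insert 811: h=7, bucket 7 empty -> new chain.
Insert 668: h=8, bucket 8 empty -> new chain.
Insert 325: h=1, bucket 1 nonempty -> append to chain.
Insert 368: h=8, bucket 8 nonempty -> append to chain.
Final buckets:
0: ∅
1: 781 -> 301 -> 97 -> 325
2: ∅
3: 783
4: 304
5: ∅
6: ∅
7: 811
8: 668 -> 368
9: 261
10: ∅
11: ∅

4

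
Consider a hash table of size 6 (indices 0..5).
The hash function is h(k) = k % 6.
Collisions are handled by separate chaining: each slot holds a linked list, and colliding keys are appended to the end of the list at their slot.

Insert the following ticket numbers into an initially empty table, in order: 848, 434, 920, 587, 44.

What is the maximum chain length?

848 → bucket 2
434 → bucket 2 (collision)
920 → bucket 2 (collision)
587 → bucket 5
44 → bucket 2 (collision)
Final buckets:
0: ∅
1: ∅
2: 848 -> 434 -> 920 -> 44
3: ∅
4: ∅
5: 587

4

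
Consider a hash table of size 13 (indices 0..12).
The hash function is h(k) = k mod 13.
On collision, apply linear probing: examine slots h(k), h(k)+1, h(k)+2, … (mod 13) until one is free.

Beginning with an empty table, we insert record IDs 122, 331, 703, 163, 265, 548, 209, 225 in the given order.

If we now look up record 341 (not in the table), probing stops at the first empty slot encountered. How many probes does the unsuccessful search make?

122 hashes to 5; slot 5 is free -> place at 5.
331 hashes to 6; slot 6 is free -> place at 6.
703 hashes to 1; slot 1 is free -> place at 1.
163 hashes to 7; slot 7 is free -> place at 7.
265 hashes to 5; 5,6,7 taken -> place at 8.
548 hashes to 2; slot 2 is free -> place at 2.
209 hashes to 1; 1,2 taken -> place at 3.
225 hashes to 4; slot 4 is free -> place at 4.
Table: [_, 703, 548, 209, 225, 122, 331, 163, 265, _, _, _, _]
Lookup 341: h=3, probe 3,4,5,6,7,8,9 → slot 9 empty, not found.

7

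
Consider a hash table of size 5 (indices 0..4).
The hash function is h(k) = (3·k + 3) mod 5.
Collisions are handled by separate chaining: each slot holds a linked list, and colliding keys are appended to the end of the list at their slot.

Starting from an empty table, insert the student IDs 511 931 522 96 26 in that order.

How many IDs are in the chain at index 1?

Insert 511: h=1, bucket 1 empty -> new chain.
Insert 931: h=1, bucket 1 nonempty -> append to chain.
Insert 522: h=4, bucket 4 empty -> new chain.
Insert 96: h=1, bucket 1 nonempty -> append to chain.
Insert 26: h=1, bucket 1 nonempty -> append to chain.
Final buckets:
0: -
1: 511 -> 931 -> 96 -> 26
2: -
3: -
4: 522

4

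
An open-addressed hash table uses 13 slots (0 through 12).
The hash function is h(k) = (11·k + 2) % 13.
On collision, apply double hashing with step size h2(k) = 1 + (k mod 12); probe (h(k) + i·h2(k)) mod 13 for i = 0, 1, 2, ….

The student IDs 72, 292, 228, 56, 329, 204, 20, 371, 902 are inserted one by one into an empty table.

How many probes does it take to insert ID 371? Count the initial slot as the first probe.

3

72 hashes to 1; slot 1 is free -> place at 1.
292 hashes to 3; slot 3 is free -> place at 3.
228 hashes to 1, h2=1; 1 taken -> place at 2.
56 hashes to 7; slot 7 is free -> place at 7.
329 hashes to 7, h2=6; 7 taken -> place at 0.
204 hashes to 10; slot 10 is free -> place at 10.
20 hashes to 1, h2=9; 1,10 taken -> place at 6.
371 hashes to 1, h2=12; 1,0 taken -> place at 12.
902 hashes to 5; slot 5 is free -> place at 5.
Table: [329, 72, 228, 292, —, 902, 20, 56, —, —, 204, —, 371]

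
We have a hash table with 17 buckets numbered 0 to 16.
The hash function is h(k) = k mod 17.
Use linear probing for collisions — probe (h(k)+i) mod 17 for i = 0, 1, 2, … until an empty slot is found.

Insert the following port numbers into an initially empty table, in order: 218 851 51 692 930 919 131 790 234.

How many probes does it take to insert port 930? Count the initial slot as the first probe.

218: h=14 => slot 14
851: h=1 => slot 1
51: h=0 => slot 0
692: h=12 => slot 12
930: h=12, probe 12,13 => slot 13
919: h=1, probe 1,2 => slot 2
131: h=12, probe 12,13,14,15 => slot 15
790: h=8 => slot 8
234: h=13, probe 13,14,15,16 => slot 16
Table: [51, 851, 919, _, _, _, _, _, 790, _, _, _, 692, 930, 218, 131, 234]

2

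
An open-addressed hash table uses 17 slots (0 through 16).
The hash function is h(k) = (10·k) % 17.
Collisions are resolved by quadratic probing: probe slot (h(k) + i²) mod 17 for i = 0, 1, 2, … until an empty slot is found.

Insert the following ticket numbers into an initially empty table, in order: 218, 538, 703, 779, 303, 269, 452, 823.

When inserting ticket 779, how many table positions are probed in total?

218 hashes to 4; slot 4 is free => place at 4.
538 hashes to 8; slot 8 is free => place at 8.
703 hashes to 9; slot 9 is free => place at 9.
779 hashes to 4; 4 taken => place at 5.
303 hashes to 4; 4,5,8 taken => place at 13.
269 hashes to 4; 4,5,8,13 taken => place at 3.
452 hashes to 15; slot 15 is free => place at 15.
823 hashes to 2; slot 2 is free => place at 2.
Table: [_, _, 823, 269, 218, 779, _, _, 538, 703, _, _, _, 303, _, 452, _]

2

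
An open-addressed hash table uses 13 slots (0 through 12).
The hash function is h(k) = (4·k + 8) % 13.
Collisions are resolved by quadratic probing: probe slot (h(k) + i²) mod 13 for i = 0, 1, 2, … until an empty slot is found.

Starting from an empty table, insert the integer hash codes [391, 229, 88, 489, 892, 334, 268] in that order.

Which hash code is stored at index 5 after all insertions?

Insert 391: h=12, slot 12 empty => index 12.
Insert 229: h=1, slot 1 empty => index 1.
Insert 88: h=9, slot 9 empty => index 9.
Insert 489: h=1, slot 1 occupied => index 2.
Insert 892: h=1, slots 1,2 occupied => index 5.
Insert 334: h=5, slot 5 occupied => index 6.
Insert 268: h=1, slots 1,2,5 occupied => index 10.
Table: [∅, 229, 489, ∅, ∅, 892, 334, ∅, ∅, 88, 268, ∅, 391]

892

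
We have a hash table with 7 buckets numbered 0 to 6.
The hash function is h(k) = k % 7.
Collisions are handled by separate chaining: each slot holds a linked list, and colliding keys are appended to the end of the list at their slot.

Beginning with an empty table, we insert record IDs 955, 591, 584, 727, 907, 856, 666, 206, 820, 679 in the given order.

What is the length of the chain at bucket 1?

Insert 955: h=3, bucket 3 empty → new chain.
Insert 591: h=3, bucket 3 nonempty → append to chain.
Insert 584: h=3, bucket 3 nonempty → append to chain.
Insert 727: h=6, bucket 6 empty → new chain.
Insert 907: h=4, bucket 4 empty → new chain.
Insert 856: h=2, bucket 2 empty → new chain.
Insert 666: h=1, bucket 1 empty → new chain.
Insert 206: h=3, bucket 3 nonempty → append to chain.
Insert 820: h=1, bucket 1 nonempty → append to chain.
Insert 679: h=0, bucket 0 empty → new chain.
Final buckets:
0: 679
1: 666 -> 820
2: 856
3: 955 -> 591 -> 584 -> 206
4: 907
5: -
6: 727

2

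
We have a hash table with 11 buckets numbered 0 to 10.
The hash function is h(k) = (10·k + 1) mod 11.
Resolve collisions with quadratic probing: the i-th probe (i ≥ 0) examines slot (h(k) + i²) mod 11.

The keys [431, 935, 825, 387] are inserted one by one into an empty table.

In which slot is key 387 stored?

0

431 hashes to 10; slot 10 is free → place at 10.
935 hashes to 1; slot 1 is free → place at 1.
825 hashes to 1; 1 taken → place at 2.
387 hashes to 10; 10 taken → place at 0.
Table: [387, 935, 825, ., ., ., ., ., ., ., 431]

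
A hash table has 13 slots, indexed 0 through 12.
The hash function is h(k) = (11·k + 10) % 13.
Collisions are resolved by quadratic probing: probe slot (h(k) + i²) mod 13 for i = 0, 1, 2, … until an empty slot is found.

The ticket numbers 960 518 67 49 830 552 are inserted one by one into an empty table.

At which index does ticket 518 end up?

960: h=1 => slot 1
518: h=1, probe 1,2 => slot 2
67: h=6 => slot 6
49: h=3 => slot 3
830: h=1, probe 1,2,5 => slot 5
552: h=11 => slot 11
Table: [-, 960, 518, 49, -, 830, 67, -, -, -, -, 552, -]

2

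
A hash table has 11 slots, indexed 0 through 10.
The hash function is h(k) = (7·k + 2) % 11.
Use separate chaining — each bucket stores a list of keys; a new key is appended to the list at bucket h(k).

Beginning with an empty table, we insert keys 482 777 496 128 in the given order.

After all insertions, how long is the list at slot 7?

2

Insert 482: h=10, bucket 10 empty -> new chain.
Insert 777: h=7, bucket 7 empty -> new chain.
Insert 496: h=9, bucket 9 empty -> new chain.
Insert 128: h=7, bucket 7 nonempty -> append to chain.
Final buckets:
0: .
1: .
2: .
3: .
4: .
5: .
6: .
7: 777 -> 128
8: .
9: 496
10: 482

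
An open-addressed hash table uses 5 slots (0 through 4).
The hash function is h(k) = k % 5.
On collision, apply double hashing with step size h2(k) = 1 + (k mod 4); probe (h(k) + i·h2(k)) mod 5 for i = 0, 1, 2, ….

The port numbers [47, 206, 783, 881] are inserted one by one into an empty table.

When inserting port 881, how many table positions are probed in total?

3

47 hashes to 2; slot 2 is free => place at 2.
206 hashes to 1; slot 1 is free => place at 1.
783 hashes to 3; slot 3 is free => place at 3.
881 hashes to 1, h2=2; 1,3 taken => place at 0.
Table: [881, 206, 47, 783, .]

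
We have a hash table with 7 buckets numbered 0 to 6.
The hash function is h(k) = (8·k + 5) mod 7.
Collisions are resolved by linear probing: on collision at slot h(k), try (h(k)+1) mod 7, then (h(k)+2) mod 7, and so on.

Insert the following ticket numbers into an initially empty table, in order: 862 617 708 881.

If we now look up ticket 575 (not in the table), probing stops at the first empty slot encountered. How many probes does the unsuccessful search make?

4

862 hashes to 6; slot 6 is free → place at 6.
617 hashes to 6; 6 taken → place at 0.
708 hashes to 6; 6,0 taken → place at 1.
881 hashes to 4; slot 4 is free → place at 4.
Table: [617, 708, ∅, ∅, 881, ∅, 862]
Lookup 575: h=6, probe 6,0,1,2 → slot 2 empty, not found.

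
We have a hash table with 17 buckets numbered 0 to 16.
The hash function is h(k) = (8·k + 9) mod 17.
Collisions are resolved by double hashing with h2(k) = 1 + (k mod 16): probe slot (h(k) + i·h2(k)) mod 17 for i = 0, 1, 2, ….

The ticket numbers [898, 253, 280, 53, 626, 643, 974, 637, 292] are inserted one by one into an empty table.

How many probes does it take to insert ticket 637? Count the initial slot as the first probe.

3

898 hashes to 2; slot 2 is free => place at 2.
253 hashes to 10; slot 10 is free => place at 10.
280 hashes to 5; slot 5 is free => place at 5.
53 hashes to 8; slot 8 is free => place at 8.
626 hashes to 2, h2=3; 2,5,8 taken => place at 11.
643 hashes to 2, h2=4; 2 taken => place at 6.
974 hashes to 15; slot 15 is free => place at 15.
637 hashes to 5, h2=14; 5,2 taken => place at 16.
292 hashes to 16, h2=5; 16 taken => place at 4.
Table: [_, _, 898, _, 292, 280, 643, _, 53, _, 253, 626, _, _, _, 974, 637]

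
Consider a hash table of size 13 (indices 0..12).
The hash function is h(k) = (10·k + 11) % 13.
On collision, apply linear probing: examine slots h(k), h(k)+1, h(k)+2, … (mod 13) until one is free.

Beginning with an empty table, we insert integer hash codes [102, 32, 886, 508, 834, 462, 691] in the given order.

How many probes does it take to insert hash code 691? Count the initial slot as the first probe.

5

102: h=4 → slot 4
32: h=6 → slot 6
886: h=5 → slot 5
508: h=8 → slot 8
834: h=5, probe 5,6,7 → slot 7
462: h=3 → slot 3
691: h=5, probe 5,6,7,8,9 → slot 9
Table: [., ., ., 462, 102, 886, 32, 834, 508, 691, ., ., .]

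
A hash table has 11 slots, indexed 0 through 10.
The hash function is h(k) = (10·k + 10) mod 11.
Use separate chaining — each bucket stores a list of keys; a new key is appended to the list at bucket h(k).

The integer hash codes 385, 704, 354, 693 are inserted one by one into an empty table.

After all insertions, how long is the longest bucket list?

Insert 385: h=10, bucket 10 empty -> new chain.
Insert 704: h=10, bucket 10 nonempty -> append to chain.
Insert 354: h=8, bucket 8 empty -> new chain.
Insert 693: h=10, bucket 10 nonempty -> append to chain.
Final buckets:
0: .
1: .
2: .
3: .
4: .
5: .
6: .
7: .
8: 354
9: .
10: 385 -> 704 -> 693

3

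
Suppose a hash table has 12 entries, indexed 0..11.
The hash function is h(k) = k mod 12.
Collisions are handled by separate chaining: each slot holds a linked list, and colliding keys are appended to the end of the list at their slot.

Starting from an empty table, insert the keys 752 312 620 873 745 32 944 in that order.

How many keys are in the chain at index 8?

4

752 -> bucket 8
312 -> bucket 0
620 -> bucket 8 (collision)
873 -> bucket 9
745 -> bucket 1
32 -> bucket 8 (collision)
944 -> bucket 8 (collision)
Final buckets:
0: 312
1: 745
2: _
3: _
4: _
5: _
6: _
7: _
8: 752 -> 620 -> 32 -> 944
9: 873
10: _
11: _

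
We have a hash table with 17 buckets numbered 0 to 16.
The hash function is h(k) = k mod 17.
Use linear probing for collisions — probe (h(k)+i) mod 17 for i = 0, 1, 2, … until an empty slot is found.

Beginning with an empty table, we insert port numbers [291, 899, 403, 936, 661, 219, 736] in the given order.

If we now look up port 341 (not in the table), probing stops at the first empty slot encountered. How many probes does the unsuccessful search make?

3

Insert 291: h=2, slot 2 empty -> index 2.
Insert 899: h=15, slot 15 empty -> index 15.
Insert 403: h=12, slot 12 empty -> index 12.
Insert 936: h=1, slot 1 empty -> index 1.
Insert 661: h=15, slot 15 occupied -> index 16.
Insert 219: h=15, slots 15,16 occupied -> index 0.
Insert 736: h=5, slot 5 empty -> index 5.
Table: [219, 936, 291, —, —, 736, —, —, —, —, —, —, 403, —, —, 899, 661]
Lookup 341: h=1, probe 1,2,3 → slot 3 empty, not found.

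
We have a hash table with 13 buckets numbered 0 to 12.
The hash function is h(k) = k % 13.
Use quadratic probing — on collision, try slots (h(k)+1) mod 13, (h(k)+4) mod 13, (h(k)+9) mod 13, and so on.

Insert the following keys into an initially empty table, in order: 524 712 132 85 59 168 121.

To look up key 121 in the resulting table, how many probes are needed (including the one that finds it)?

524 hashes to 4; slot 4 is free => place at 4.
712 hashes to 10; slot 10 is free => place at 10.
132 hashes to 2; slot 2 is free => place at 2.
85 hashes to 7; slot 7 is free => place at 7.
59 hashes to 7; 7 taken => place at 8.
168 hashes to 12; slot 12 is free => place at 12.
121 hashes to 4; 4 taken => place at 5.
Table: [—, —, 132, —, 524, 121, —, 85, 59, —, 712, —, 168]
Lookup 121: h=4, probe 4,5 → found at 5.

2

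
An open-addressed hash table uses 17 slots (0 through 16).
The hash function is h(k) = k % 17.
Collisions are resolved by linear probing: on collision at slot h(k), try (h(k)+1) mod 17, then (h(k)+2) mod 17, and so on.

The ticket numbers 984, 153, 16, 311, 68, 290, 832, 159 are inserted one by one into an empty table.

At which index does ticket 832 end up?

3

984 hashes to 15; slot 15 is free -> place at 15.
153 hashes to 0; slot 0 is free -> place at 0.
16 hashes to 16; slot 16 is free -> place at 16.
311 hashes to 5; slot 5 is free -> place at 5.
68 hashes to 0; 0 taken -> place at 1.
290 hashes to 1; 1 taken -> place at 2.
832 hashes to 16; 16,0,1,2 taken -> place at 3.
159 hashes to 6; slot 6 is free -> place at 6.
Table: [153, 68, 290, 832, -, 311, 159, -, -, -, -, -, -, -, -, 984, 16]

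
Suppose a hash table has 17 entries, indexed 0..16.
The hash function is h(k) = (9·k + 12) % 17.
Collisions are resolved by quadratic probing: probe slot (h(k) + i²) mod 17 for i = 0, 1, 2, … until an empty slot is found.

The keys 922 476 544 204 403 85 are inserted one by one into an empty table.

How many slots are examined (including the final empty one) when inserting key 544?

2

922 hashes to 14; slot 14 is free → place at 14.
476 hashes to 12; slot 12 is free → place at 12.
544 hashes to 12; 12 taken → place at 13.
204 hashes to 12; 12,13 taken → place at 16.
403 hashes to 1; slot 1 is free → place at 1.
85 hashes to 12; 12,13,16 taken → place at 4.
Table: [-, 403, -, -, 85, -, -, -, -, -, -, -, 476, 544, 922, -, 204]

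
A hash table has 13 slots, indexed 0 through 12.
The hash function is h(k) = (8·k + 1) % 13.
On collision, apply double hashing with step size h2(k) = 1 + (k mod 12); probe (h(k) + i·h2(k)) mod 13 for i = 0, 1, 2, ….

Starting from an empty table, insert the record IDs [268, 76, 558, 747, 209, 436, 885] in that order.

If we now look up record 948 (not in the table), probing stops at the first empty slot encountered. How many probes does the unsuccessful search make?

2

268: h=0 -> slot 0
76: h=11 -> slot 11
558: h=6 -> slot 6
747: h=10 -> slot 10
209: h=9 -> slot 9
436: h=5 -> slot 5
885: h=9, h2=10, probe 9,6,3 -> slot 3
Table: [268, ., ., 885, ., 436, 558, ., ., 209, 747, 76, .]
Lookup 948: h=6, h2=1, probe 6,7 → slot 7 empty, not found.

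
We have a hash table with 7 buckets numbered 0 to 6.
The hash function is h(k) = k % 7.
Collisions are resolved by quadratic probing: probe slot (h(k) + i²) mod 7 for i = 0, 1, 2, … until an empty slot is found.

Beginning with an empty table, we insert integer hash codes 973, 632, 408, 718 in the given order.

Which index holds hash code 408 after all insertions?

Insert 973: h=0, slot 0 empty → index 0.
Insert 632: h=2, slot 2 empty → index 2.
Insert 408: h=2, slot 2 occupied → index 3.
Insert 718: h=4, slot 4 empty → index 4.
Table: [973, —, 632, 408, 718, —, —]

3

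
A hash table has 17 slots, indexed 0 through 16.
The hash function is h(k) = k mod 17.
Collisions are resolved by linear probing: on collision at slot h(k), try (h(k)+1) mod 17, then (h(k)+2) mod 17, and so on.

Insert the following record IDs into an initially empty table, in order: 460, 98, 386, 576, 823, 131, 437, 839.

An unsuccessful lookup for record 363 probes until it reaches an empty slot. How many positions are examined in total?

Insert 460: h=1, slot 1 empty -> index 1.
Insert 98: h=13, slot 13 empty -> index 13.
Insert 386: h=12, slot 12 empty -> index 12.
Insert 576: h=15, slot 15 empty -> index 15.
Insert 823: h=7, slot 7 empty -> index 7.
Insert 131: h=12, slots 12,13 occupied -> index 14.
Insert 437: h=12, slots 12,13,14,15 occupied -> index 16.
Insert 839: h=6, slot 6 empty -> index 6.
Table: [., 460, ., ., ., ., 839, 823, ., ., ., ., 386, 98, 131, 576, 437]
Lookup 363: h=6, probe 6,7,8 → slot 8 empty, not found.

3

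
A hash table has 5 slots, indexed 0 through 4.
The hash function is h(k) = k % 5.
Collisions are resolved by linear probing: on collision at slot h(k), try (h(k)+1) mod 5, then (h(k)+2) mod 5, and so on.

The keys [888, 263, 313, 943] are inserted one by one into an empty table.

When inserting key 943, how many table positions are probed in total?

4

888: h=3 -> slot 3
263: h=3, probe 3,4 -> slot 4
313: h=3, probe 3,4,0 -> slot 0
943: h=3, probe 3,4,0,1 -> slot 1
Table: [313, 943, ∅, 888, 263]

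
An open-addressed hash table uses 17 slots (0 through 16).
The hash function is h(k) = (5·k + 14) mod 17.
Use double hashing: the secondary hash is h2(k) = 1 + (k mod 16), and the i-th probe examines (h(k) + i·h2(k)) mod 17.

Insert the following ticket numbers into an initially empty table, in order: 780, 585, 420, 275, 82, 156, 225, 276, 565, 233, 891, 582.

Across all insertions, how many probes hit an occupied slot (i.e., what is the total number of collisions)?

Insert 780: h=4, slot 4 empty → index 4.
Insert 585: h=15, slot 15 empty → index 15.
Insert 420: h=6, slot 6 empty → index 6.
Insert 275: h=12, slot 12 empty → index 12.
Insert 82: h=16, slot 16 empty → index 16.
Insert 156: h=12, h2=13, slot 12 occupied → index 8.
Insert 225: h=0, slot 0 empty → index 0.
Insert 276: h=0, h2=5, slot 0 occupied → index 5.
Insert 565: h=0, h2=6, slots 0,6,12 occupied → index 1.
Insert 233: h=6, h2=10, slots 6,16 occupied → index 9.
Insert 891: h=15, h2=12, slot 15 occupied → index 10.
Insert 582: h=0, h2=7, slot 0 occupied → index 7.
Table: [225, 565, -, -, 780, 276, 420, 582, 156, 233, 891, -, 275, -, -, 585, 82]

9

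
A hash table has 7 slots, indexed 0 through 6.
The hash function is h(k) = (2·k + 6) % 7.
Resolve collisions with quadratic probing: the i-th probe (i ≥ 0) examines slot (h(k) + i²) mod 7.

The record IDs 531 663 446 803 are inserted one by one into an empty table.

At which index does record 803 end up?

6

Insert 531: h=4, slot 4 empty -> index 4.
Insert 663: h=2, slot 2 empty -> index 2.
Insert 446: h=2, slot 2 occupied -> index 3.
Insert 803: h=2, slots 2,3 occupied -> index 6.
Table: [-, -, 663, 446, 531, -, 803]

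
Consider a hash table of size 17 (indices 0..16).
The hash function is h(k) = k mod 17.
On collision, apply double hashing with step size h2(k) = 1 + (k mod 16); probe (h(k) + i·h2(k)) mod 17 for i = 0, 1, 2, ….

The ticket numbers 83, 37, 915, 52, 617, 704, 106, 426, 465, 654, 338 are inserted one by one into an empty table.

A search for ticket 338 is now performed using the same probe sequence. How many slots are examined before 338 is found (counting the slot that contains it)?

5

83: h=15 -> slot 15
37: h=3 -> slot 3
915: h=14 -> slot 14
52: h=1 -> slot 1
617: h=5 -> slot 5
704: h=7 -> slot 7
106: h=4 -> slot 4
426: h=1, h2=11, probe 1,12 -> slot 12
465: h=6 -> slot 6
654: h=8 -> slot 8
338: h=15, h2=3, probe 15,1,4,7,10 -> slot 10
Table: [—, 52, —, 37, 106, 617, 465, 704, 654, —, 338, —, 426, —, 915, 83, —]
Lookup 338: h=15, h2=3, probe 15,1,4,7,10 → found at 10.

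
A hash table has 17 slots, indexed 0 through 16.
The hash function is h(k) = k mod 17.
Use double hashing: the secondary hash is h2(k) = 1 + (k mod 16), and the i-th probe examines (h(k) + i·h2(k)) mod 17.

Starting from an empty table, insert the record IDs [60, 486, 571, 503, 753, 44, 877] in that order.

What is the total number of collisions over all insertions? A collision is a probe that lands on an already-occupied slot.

60: h=9 → slot 9
486: h=10 → slot 10
571: h=10, h2=12, probe 10,5 → slot 5
503: h=10, h2=8, probe 10,1 → slot 1
753: h=5, h2=2, probe 5,7 → slot 7
44: h=10, h2=13, probe 10,6 → slot 6
877: h=10, h2=14, probe 10,7,4 → slot 4
Table: [-, 503, -, -, 877, 571, 44, 753, -, 60, 486, -, -, -, -, -, -]

6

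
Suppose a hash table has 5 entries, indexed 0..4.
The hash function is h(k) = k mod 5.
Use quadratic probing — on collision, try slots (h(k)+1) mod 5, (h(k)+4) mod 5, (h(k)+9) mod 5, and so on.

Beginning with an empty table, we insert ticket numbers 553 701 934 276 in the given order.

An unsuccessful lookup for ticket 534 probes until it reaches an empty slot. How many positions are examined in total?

2

Insert 553: h=3, slot 3 empty -> index 3.
Insert 701: h=1, slot 1 empty -> index 1.
Insert 934: h=4, slot 4 empty -> index 4.
Insert 276: h=1, slot 1 occupied -> index 2.
Table: [∅, 701, 276, 553, 934]
Lookup 534: h=4, probe 4,0 → slot 0 empty, not found.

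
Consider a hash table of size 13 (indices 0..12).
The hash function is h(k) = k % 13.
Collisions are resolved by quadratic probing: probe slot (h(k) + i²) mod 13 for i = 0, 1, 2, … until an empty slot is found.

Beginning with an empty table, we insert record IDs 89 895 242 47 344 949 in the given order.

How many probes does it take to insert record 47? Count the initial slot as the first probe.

2

89 hashes to 11; slot 11 is free → place at 11.
895 hashes to 11; 11 taken → place at 12.
242 hashes to 8; slot 8 is free → place at 8.
47 hashes to 8; 8 taken → place at 9.
344 hashes to 6; slot 6 is free → place at 6.
949 hashes to 0; slot 0 is free → place at 0.
Table: [949, _, _, _, _, _, 344, _, 242, 47, _, 89, 895]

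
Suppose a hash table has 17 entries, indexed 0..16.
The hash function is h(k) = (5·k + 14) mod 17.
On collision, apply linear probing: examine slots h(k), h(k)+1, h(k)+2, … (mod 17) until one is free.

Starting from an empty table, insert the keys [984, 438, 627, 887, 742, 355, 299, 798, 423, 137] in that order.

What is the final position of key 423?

7

984 hashes to 4; slot 4 is free -> place at 4.
438 hashes to 11; slot 11 is free -> place at 11.
627 hashes to 4; 4 taken -> place at 5.
887 hashes to 12; slot 12 is free -> place at 12.
742 hashes to 1; slot 1 is free -> place at 1.
355 hashes to 4; 4,5 taken -> place at 6.
299 hashes to 13; slot 13 is free -> place at 13.
798 hashes to 9; slot 9 is free -> place at 9.
423 hashes to 4; 4,5,6 taken -> place at 7.
137 hashes to 2; slot 2 is free -> place at 2.
Table: [∅, 742, 137, ∅, 984, 627, 355, 423, ∅, 798, ∅, 438, 887, 299, ∅, ∅, ∅]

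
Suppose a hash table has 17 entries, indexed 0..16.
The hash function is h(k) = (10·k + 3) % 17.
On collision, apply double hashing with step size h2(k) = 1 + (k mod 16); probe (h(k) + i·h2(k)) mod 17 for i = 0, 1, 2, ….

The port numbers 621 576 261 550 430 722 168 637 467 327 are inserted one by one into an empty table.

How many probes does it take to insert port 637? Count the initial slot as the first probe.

621 hashes to 8; slot 8 is free → place at 8.
576 hashes to 0; slot 0 is free → place at 0.
261 hashes to 12; slot 12 is free → place at 12.
550 hashes to 12, h2=7; 12 taken → place at 2.
430 hashes to 2, h2=15; 2,0 taken → place at 15.
722 hashes to 15, h2=3; 15 taken → place at 1.
168 hashes to 0, h2=9; 0 taken → place at 9.
637 hashes to 15, h2=14; 15,12,9 taken → place at 6.
467 hashes to 15, h2=4; 15,2,6 taken → place at 10.
327 hashes to 9, h2=8; 9,0,8 taken → place at 16.
Table: [576, 722, 550, ∅, ∅, ∅, 637, ∅, 621, 168, 467, ∅, 261, ∅, ∅, 430, 327]

4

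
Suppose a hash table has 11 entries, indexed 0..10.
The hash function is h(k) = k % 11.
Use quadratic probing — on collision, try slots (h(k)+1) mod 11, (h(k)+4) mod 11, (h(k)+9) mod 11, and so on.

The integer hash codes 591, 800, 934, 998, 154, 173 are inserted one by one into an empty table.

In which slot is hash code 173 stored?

6

591 hashes to 8; slot 8 is free => place at 8.
800 hashes to 8; 8 taken => place at 9.
934 hashes to 10; slot 10 is free => place at 10.
998 hashes to 8; 8,9 taken => place at 1.
154 hashes to 0; slot 0 is free => place at 0.
173 hashes to 8; 8,9,1 taken => place at 6.
Table: [154, 998, ., ., ., ., 173, ., 591, 800, 934]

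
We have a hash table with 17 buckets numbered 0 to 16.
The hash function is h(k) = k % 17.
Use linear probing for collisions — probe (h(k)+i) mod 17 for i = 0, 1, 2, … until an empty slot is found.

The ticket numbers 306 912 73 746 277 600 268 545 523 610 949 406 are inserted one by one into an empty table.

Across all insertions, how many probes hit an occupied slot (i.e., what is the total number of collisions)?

15

306 hashes to 0; slot 0 is free -> place at 0.
912 hashes to 11; slot 11 is free -> place at 11.
73 hashes to 5; slot 5 is free -> place at 5.
746 hashes to 15; slot 15 is free -> place at 15.
277 hashes to 5; 5 taken -> place at 6.
600 hashes to 5; 5,6 taken -> place at 7.
268 hashes to 13; slot 13 is free -> place at 13.
545 hashes to 1; slot 1 is free -> place at 1.
523 hashes to 13; 13 taken -> place at 14.
610 hashes to 15; 15 taken -> place at 16.
949 hashes to 14; 14,15,16,0,1 taken -> place at 2.
406 hashes to 15; 15,16,0,1,2 taken -> place at 3.
Table: [306, 545, 949, 406, -, 73, 277, 600, -, -, -, 912, -, 268, 523, 746, 610]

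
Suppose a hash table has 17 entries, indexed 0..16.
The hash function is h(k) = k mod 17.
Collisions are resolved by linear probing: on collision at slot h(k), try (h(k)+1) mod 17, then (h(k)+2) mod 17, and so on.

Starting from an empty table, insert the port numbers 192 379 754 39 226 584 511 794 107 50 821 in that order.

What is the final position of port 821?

Insert 192: h=5, slot 5 empty => index 5.
Insert 379: h=5, slot 5 occupied => index 6.
Insert 754: h=6, slot 6 occupied => index 7.
Insert 39: h=5, slots 5,6,7 occupied => index 8.
Insert 226: h=5, slots 5,6,7,8 occupied => index 9.
Insert 584: h=6, slots 6,7,8,9 occupied => index 10.
Insert 511: h=1, slot 1 empty => index 1.
Insert 794: h=12, slot 12 empty => index 12.
Insert 107: h=5, slots 5,6,7,8,9,10 occupied => index 11.
Insert 50: h=16, slot 16 empty => index 16.
Insert 821: h=5, slots 5,6,7,8,9,10,11,12 occupied => index 13.
Table: [., 511, ., ., ., 192, 379, 754, 39, 226, 584, 107, 794, 821, ., ., 50]

13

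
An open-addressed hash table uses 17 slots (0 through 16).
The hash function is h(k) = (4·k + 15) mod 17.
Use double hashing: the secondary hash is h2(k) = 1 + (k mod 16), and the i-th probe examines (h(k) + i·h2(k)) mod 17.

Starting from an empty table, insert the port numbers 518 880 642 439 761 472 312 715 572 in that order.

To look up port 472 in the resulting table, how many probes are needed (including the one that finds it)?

518: h=13 → slot 13
880: h=16 → slot 16
642: h=16, h2=3, probe 16,2 → slot 2
439: h=3 → slot 3
761: h=16, h2=10, probe 16,9 → slot 9
472: h=16, h2=9, probe 16,8 → slot 8
312: h=5 → slot 5
715: h=2, h2=12, probe 2,14 → slot 14
572: h=8, h2=13, probe 8,4 → slot 4
Table: [∅, ∅, 642, 439, 572, 312, ∅, ∅, 472, 761, ∅, ∅, ∅, 518, 715, ∅, 880]
Lookup 472: h=16, h2=9, probe 16,8 → found at 8.

2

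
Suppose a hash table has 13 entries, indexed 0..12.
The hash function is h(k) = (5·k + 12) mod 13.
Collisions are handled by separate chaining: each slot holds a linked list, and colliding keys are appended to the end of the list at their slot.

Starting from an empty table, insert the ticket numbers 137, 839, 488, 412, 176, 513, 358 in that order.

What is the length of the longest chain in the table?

Insert 137: h=8, bucket 8 empty → new chain.
Insert 839: h=8, bucket 8 nonempty → append to chain.
Insert 488: h=8, bucket 8 nonempty → append to chain.
Insert 412: h=5, bucket 5 empty → new chain.
Insert 176: h=8, bucket 8 nonempty → append to chain.
Insert 513: h=3, bucket 3 empty → new chain.
Insert 358: h=8, bucket 8 nonempty → append to chain.
Final buckets:
0: —
1: —
2: —
3: 513
4: —
5: 412
6: —
7: —
8: 137 -> 839 -> 488 -> 176 -> 358
9: —
10: —
11: —
12: —

5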